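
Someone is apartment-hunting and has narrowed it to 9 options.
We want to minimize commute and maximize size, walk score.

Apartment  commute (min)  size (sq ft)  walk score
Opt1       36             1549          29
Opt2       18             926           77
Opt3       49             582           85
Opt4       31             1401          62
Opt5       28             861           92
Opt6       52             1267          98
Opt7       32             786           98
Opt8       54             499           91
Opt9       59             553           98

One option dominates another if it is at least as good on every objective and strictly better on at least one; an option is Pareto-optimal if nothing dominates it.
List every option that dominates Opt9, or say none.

Opt6, Opt7

Opt6: commute 52≤59, size 1267≥553, walk score 98≥98 — dominates Opt9.
Opt7: commute 32≤59, size 786≥553, walk score 98≥98 — dominates Opt9.
Others (Opt1, Opt2, Opt3, Opt4, Opt5, Opt8) are each worse than Opt9 on at least one objective.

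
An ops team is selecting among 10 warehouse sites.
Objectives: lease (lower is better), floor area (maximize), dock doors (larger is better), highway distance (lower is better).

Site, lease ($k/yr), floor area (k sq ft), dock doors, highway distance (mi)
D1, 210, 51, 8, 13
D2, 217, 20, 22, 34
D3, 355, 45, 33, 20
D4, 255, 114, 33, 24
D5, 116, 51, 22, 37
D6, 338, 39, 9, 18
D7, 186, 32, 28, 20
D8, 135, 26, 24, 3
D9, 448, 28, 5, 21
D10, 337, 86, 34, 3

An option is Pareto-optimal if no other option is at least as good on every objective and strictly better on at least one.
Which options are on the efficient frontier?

D1: not dominated.
D2: dominated by D7 (lease 186≤217, floor area 32≥20, dock doors 28≥22, highway distance 20≤34).
D3: dominated by D10 (lease 337≤355, floor area 86≥45, dock doors 34≥33, highway distance 3≤20).
D4: not dominated (best floor area).
D5: not dominated (best lease).
D6: dominated by D10 (lease 337≤338, floor area 86≥39, dock doors 34≥9, highway distance 3≤18).
D7: not dominated.
D8: not dominated.
D9: dominated by D1 (lease 210≤448, floor area 51≥28, dock doors 8≥5, highway distance 13≤21).
D10: not dominated (best dock doors).

D1, D4, D5, D7, D8, D10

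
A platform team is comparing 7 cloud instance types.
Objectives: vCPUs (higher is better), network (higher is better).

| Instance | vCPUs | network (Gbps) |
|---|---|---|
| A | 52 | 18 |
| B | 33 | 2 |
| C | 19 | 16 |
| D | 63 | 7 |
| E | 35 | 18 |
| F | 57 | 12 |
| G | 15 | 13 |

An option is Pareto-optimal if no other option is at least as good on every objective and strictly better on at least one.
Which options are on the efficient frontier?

A: not dominated.
B: dominated by A (vCPUs 52≥33, network 18≥2).
C: dominated by A (vCPUs 52≥19, network 18≥16).
D: not dominated (best vCPUs).
E: dominated by A (vCPUs 52≥35, network 18≥18).
F: not dominated.
G: dominated by A (vCPUs 52≥15, network 18≥13).

A, D, F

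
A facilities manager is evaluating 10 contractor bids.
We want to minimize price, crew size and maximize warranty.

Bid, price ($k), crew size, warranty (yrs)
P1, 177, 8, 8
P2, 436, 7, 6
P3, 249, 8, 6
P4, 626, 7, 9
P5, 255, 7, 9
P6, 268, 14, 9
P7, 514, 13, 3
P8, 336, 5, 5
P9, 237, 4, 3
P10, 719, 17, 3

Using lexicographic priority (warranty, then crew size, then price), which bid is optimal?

First maximize warranty: best is 9, kept {P4, P5, P6}.
Then minimize crew size: best is 7, kept {P4, P5}.
Then minimize price: best is 255, kept {P5}.

P5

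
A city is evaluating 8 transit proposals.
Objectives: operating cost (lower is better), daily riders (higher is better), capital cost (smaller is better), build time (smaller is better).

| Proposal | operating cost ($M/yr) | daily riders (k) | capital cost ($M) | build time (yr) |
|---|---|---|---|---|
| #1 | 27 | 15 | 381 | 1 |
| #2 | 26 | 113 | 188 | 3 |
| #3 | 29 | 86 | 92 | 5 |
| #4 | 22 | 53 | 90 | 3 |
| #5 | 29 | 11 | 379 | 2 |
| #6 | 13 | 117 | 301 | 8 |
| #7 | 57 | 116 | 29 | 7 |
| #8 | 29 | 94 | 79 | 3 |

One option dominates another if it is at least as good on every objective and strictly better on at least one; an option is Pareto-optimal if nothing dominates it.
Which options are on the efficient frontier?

#1, #2, #4, #5, #6, #7, #8

#1: not dominated (best build time).
#2: not dominated.
#3: dominated by #8 (operating cost 29≤29, daily riders 94≥86, capital cost 79≤92, build time 3≤5).
#4: not dominated.
#5: not dominated.
#6: not dominated (best operating cost).
#7: not dominated (best capital cost).
#8: not dominated.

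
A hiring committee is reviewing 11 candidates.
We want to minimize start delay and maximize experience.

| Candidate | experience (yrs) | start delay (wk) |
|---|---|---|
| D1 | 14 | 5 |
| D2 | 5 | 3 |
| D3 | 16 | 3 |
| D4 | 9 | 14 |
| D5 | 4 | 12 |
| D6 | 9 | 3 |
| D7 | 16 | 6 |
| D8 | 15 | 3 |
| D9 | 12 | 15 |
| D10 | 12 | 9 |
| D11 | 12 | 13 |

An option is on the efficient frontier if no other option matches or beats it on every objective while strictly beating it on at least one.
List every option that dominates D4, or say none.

D1, D3, D6, D7, D8, D10, D11

D1: experience 14≥9, start delay 5≤14 — dominates D4.
D3: experience 16≥9, start delay 3≤14 — dominates D4.
D6: experience 9≥9, start delay 3≤14 — dominates D4.
D7: experience 16≥9, start delay 6≤14 — dominates D4.
D8: experience 15≥9, start delay 3≤14 — dominates D4.
D10: experience 12≥9, start delay 9≤14 — dominates D4.
D11: experience 12≥9, start delay 13≤14 — dominates D4.
Others (D2, D5, D9) are each worse than D4 on at least one objective.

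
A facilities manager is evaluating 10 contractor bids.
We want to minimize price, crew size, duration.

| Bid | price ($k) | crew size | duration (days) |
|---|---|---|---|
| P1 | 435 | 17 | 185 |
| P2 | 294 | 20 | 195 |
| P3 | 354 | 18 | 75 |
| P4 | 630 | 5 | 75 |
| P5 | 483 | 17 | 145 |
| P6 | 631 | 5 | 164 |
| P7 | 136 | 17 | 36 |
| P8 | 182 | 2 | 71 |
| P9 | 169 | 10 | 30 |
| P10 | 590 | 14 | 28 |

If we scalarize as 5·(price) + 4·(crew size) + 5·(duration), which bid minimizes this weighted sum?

P1: 5·435 + 4·17 + 5·185 = 3168
P2: 5·294 + 4·20 + 5·195 = 2525
P3: 5·354 + 4·18 + 5·75 = 2217
P4: 5·630 + 4·5 + 5·75 = 3545
P5: 5·483 + 4·17 + 5·145 = 3208
P6: 5·631 + 4·5 + 5·164 = 3995
P7: 5·136 + 4·17 + 5·36 = 928
P8: 5·182 + 4·2 + 5·71 = 1273
P9: 5·169 + 4·10 + 5·30 = 1035
P10: 5·590 + 4·14 + 5·28 = 3146
Lowest: P7 at 928.

P7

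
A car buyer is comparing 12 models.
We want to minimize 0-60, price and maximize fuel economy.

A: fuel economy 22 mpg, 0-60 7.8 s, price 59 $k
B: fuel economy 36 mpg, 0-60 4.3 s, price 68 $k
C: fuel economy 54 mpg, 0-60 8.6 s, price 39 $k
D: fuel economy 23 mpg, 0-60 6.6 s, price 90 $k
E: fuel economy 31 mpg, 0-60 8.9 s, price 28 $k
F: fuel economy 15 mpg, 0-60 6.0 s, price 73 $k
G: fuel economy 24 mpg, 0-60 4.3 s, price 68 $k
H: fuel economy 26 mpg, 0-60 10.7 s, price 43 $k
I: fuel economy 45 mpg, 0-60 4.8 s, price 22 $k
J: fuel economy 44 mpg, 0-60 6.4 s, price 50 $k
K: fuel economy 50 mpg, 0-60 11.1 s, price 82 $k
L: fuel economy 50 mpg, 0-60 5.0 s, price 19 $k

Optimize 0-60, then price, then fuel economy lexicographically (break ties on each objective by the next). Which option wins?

First minimize 0-60: best is 4.3, kept {B, G}.
Then minimize price: best is 68, kept {B, G}.
Then maximize fuel economy: best is 36, kept {B}.

B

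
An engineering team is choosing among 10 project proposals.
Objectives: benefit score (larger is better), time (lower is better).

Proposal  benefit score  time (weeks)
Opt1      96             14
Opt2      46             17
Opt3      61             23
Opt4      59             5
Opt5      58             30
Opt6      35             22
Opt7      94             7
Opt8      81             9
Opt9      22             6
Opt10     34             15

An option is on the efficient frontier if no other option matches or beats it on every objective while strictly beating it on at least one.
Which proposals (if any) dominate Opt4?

Opt1: worse on time (14 vs 5).
Opt2: worse on benefit score (46 vs 59).
Opt3: worse on time (23 vs 5).
Opt5: worse on benefit score (58 vs 59).
Opt6: worse on benefit score (35 vs 59).
Opt7: worse on time (7 vs 5).
Opt8: worse on time (9 vs 5).
Opt9: worse on benefit score (22 vs 59).
Opt10: worse on benefit score (34 vs 59).
No option dominates Opt4.

none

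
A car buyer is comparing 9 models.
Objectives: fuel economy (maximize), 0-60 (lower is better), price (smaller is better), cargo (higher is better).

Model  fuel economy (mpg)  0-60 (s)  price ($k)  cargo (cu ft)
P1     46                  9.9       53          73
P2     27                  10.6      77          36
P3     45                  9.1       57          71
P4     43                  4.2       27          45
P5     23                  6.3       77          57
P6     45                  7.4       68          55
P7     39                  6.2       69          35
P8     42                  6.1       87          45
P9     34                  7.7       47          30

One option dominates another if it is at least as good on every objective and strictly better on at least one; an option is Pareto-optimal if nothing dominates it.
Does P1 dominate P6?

P1 vs P6: P1 is worse on 0-60 (9.9 vs 7.4), so it does not dominate P6.

No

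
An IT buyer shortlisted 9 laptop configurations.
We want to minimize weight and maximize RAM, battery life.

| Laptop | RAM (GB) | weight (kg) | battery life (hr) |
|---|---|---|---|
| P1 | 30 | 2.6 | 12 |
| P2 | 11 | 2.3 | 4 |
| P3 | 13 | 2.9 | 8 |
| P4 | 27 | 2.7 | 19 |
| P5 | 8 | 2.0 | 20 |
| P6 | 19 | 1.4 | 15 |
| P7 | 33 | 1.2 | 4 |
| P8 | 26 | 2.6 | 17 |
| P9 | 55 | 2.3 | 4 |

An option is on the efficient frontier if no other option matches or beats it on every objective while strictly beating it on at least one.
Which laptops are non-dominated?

P1, P4, P5, P6, P7, P8, P9

P1: not dominated.
P2: dominated by P6 (RAM 19≥11, weight 1.4≤2.3, battery life 15≥4).
P3: dominated by P1 (RAM 30≥13, weight 2.6≤2.9, battery life 12≥8).
P4: not dominated.
P5: not dominated (best battery life).
P6: not dominated.
P7: not dominated (best weight).
P8: not dominated.
P9: not dominated (best RAM).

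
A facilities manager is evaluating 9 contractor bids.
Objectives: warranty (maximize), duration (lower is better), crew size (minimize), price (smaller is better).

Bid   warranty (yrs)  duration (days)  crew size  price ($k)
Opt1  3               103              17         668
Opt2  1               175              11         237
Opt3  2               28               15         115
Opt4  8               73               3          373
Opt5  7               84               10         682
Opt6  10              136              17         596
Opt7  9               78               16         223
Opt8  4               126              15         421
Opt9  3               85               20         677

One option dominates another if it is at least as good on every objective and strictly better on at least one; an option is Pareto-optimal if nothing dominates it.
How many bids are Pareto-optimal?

Opt1: dominated by Opt4 (warranty 8≥3, duration 73≤103, crew size 3≤17, price 373≤668).
Opt2: not dominated.
Opt3: not dominated (best duration).
Opt4: not dominated (best crew size).
Opt5: dominated by Opt4 (warranty 8≥7, duration 73≤84, crew size 3≤10, price 373≤682).
Opt6: not dominated (best warranty).
Opt7: not dominated.
Opt8: dominated by Opt4 (warranty 8≥4, duration 73≤126, crew size 3≤15, price 373≤421).
Opt9: dominated by Opt4 (warranty 8≥3, duration 73≤85, crew size 3≤20, price 373≤677).
Pareto-optimal: Opt2, Opt3, Opt4, Opt6, Opt7 → 5.

5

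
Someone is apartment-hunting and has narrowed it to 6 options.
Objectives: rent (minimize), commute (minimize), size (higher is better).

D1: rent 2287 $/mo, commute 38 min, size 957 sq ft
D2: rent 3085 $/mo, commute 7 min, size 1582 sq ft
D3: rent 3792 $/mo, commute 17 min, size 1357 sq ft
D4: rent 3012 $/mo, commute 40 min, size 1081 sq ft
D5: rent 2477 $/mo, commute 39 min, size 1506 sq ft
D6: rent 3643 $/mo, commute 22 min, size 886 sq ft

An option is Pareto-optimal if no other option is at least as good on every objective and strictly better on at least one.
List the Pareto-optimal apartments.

D1: not dominated (best rent).
D2: not dominated (best commute).
D3: dominated by D2 (rent 3085≤3792, commute 7≤17, size 1582≥1357).
D4: dominated by D5 (rent 2477≤3012, commute 39≤40, size 1506≥1081).
D5: not dominated.
D6: dominated by D2 (rent 3085≤3643, commute 7≤22, size 1582≥886).

D1, D2, D5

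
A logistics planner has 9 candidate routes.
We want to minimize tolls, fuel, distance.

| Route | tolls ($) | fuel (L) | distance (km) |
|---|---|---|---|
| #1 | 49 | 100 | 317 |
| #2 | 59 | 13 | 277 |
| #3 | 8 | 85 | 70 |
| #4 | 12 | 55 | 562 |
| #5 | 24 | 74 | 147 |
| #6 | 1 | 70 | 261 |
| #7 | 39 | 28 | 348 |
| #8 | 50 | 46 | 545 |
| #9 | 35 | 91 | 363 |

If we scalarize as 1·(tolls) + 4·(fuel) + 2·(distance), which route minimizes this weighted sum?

#1: 1·49 + 4·100 + 2·317 = 1083
#2: 1·59 + 4·13 + 2·277 = 665
#3: 1·8 + 4·85 + 2·70 = 488
#4: 1·12 + 4·55 + 2·562 = 1356
#5: 1·24 + 4·74 + 2·147 = 614
#6: 1·1 + 4·70 + 2·261 = 803
#7: 1·39 + 4·28 + 2·348 = 847
#8: 1·50 + 4·46 + 2·545 = 1324
#9: 1·35 + 4·91 + 2·363 = 1125
Lowest: #3 at 488.

#3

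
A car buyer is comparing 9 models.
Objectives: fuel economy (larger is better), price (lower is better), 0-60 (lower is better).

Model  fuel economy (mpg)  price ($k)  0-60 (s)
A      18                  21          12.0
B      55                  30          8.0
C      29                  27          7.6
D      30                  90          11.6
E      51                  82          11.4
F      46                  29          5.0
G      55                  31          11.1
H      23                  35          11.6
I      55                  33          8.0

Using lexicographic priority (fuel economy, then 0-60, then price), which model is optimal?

B

First maximize fuel economy: best is 55, kept {B, G, I}.
Then minimize 0-60: best is 8.0, kept {B, I}.
Then minimize price: best is 30, kept {B}.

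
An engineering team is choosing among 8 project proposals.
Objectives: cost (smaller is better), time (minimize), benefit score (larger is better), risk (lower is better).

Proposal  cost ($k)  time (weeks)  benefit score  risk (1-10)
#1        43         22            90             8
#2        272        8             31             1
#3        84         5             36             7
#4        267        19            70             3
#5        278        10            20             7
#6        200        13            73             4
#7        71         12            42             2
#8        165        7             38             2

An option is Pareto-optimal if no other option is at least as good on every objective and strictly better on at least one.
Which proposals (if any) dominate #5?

#2, #3, #8

#2: cost 272≤278, time 8≤10, benefit score 31≥20, risk 1≤7 — dominates #5.
#3: cost 84≤278, time 5≤10, benefit score 36≥20, risk 7≤7 — dominates #5.
#8: cost 165≤278, time 7≤10, benefit score 38≥20, risk 2≤7 — dominates #5.
Others (#1, #4, #6, #7) are each worse than #5 on at least one objective.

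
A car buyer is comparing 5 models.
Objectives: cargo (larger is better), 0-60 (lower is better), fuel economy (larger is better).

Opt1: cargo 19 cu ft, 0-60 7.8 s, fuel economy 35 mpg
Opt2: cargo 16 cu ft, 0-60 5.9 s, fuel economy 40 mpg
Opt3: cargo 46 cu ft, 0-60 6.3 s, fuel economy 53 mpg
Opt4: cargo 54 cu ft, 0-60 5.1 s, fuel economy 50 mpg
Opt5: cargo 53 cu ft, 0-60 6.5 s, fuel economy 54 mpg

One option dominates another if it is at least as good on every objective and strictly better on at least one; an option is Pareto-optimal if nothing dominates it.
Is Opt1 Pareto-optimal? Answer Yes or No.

No

Opt3 vs Opt1: cargo 46≥19, 0-60 6.3≤7.8, fuel economy 53≥35 — Opt3 is at least as good on every objective and strictly better on at least one, so Opt3 dominates Opt1.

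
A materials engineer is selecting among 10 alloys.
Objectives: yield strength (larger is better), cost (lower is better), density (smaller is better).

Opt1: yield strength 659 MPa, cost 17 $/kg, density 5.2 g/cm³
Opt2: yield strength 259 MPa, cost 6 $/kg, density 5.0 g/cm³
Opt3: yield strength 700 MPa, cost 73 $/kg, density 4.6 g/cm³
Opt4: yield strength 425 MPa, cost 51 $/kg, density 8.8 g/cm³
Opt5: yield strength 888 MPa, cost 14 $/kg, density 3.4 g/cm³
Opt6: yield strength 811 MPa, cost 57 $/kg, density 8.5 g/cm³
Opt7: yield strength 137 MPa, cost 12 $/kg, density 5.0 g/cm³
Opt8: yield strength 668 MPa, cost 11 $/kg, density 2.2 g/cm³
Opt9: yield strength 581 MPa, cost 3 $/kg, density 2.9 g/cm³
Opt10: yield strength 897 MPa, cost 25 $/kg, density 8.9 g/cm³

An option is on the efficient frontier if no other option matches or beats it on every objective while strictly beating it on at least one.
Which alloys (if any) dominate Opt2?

Opt9: yield strength 581≥259, cost 3≤6, density 2.9≤5.0 — dominates Opt2.
Others (Opt1, Opt3, Opt4, Opt5, Opt6, Opt7, Opt8, Opt10) are each worse than Opt2 on at least one objective.

Opt9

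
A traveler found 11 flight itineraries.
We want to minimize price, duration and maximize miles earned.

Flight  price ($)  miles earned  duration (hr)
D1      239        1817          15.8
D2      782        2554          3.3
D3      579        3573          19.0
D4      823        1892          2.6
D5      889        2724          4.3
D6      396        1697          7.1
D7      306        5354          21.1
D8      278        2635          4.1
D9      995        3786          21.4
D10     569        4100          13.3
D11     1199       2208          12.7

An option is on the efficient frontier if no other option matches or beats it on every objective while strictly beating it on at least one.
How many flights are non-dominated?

D1: not dominated (best price).
D2: not dominated.
D3: dominated by D10 (price 569≤579, miles earned 4100≥3573, duration 13.3≤19.0).
D4: not dominated (best duration).
D5: not dominated.
D6: dominated by D8 (price 278≤396, miles earned 2635≥1697, duration 4.1≤7.1).
D7: not dominated (best miles earned).
D8: not dominated.
D9: dominated by D7 (price 306≤995, miles earned 5354≥3786, duration 21.1≤21.4).
D10: not dominated.
D11: dominated by D2 (price 782≤1199, miles earned 2554≥2208, duration 3.3≤12.7).
Pareto-optimal: D1, D2, D4, D5, D7, D8, D10 → 7.

7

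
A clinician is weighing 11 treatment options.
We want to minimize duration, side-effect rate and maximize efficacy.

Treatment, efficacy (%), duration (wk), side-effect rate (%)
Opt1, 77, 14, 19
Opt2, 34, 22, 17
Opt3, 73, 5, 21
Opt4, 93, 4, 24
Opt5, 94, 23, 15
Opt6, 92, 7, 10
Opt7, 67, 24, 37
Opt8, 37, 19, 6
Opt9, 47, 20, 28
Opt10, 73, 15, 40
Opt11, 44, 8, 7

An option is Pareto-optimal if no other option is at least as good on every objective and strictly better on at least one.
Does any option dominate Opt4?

No

Opt1: worse on efficacy (77 vs 93).
Opt2: worse on efficacy (34 vs 93).
Opt3: worse on efficacy (73 vs 93).
Opt5: worse on duration (23 vs 4).
Opt6: worse on efficacy (92 vs 93).
Opt7: worse on efficacy (67 vs 93).
Opt8: worse on efficacy (37 vs 93).
Opt9: worse on efficacy (47 vs 93).
Opt10: worse on efficacy (73 vs 93).
Opt11: worse on efficacy (44 vs 93).
No option is at least as good as Opt4 on every objective and strictly better on one.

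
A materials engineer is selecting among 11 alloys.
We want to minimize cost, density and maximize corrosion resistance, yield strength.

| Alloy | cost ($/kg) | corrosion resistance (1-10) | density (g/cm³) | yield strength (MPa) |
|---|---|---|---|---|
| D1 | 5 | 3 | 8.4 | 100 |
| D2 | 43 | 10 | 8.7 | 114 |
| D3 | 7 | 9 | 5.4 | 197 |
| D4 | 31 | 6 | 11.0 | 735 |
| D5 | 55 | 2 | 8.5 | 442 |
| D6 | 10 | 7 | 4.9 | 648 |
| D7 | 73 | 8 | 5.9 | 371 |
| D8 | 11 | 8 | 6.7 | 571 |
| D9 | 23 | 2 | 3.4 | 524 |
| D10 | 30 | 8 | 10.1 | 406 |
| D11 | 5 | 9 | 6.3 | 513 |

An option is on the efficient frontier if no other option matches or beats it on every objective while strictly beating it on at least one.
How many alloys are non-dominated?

D1: dominated by D11 (cost 5≤5, corrosion resistance 9≥3, density 6.3≤8.4, yield strength 513≥100).
D2: not dominated (best corrosion resistance).
D3: not dominated.
D4: not dominated (best yield strength).
D5: dominated by D6 (cost 10≤55, corrosion resistance 7≥2, density 4.9≤8.5, yield strength 648≥442).
D6: not dominated.
D7: not dominated.
D8: not dominated.
D9: not dominated (best density).
D10: dominated by D8 (cost 11≤30, corrosion resistance 8≥8, density 6.7≤10.1, yield strength 571≥406).
D11: not dominated.
Pareto-optimal: D2, D3, D4, D6, D7, D8, D9, D11 → 8.

8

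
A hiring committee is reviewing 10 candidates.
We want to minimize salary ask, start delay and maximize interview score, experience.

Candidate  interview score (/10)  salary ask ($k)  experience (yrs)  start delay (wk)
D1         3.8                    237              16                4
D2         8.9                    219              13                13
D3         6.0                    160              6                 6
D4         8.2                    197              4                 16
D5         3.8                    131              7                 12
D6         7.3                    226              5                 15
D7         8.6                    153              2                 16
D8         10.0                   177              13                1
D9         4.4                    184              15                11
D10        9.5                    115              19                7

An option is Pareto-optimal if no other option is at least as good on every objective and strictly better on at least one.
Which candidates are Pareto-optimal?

D1, D3, D8, D10

D1: not dominated.
D2: dominated by D8 (interview score 10.0≥8.9, salary ask 177≤219, experience 13≥13, start delay 1≤13).
D3: not dominated.
D4: dominated by D8 (interview score 10.0≥8.2, salary ask 177≤197, experience 13≥4, start delay 1≤16).
D5: dominated by D10 (interview score 9.5≥3.8, salary ask 115≤131, experience 19≥7, start delay 7≤12).
D6: dominated by D2 (interview score 8.9≥7.3, salary ask 219≤226, experience 13≥5, start delay 13≤15).
D7: dominated by D10 (interview score 9.5≥8.6, salary ask 115≤153, experience 19≥2, start delay 7≤16).
D8: not dominated (best interview score).
D9: dominated by D10 (interview score 9.5≥4.4, salary ask 115≤184, experience 19≥15, start delay 7≤11).
D10: not dominated (best salary ask).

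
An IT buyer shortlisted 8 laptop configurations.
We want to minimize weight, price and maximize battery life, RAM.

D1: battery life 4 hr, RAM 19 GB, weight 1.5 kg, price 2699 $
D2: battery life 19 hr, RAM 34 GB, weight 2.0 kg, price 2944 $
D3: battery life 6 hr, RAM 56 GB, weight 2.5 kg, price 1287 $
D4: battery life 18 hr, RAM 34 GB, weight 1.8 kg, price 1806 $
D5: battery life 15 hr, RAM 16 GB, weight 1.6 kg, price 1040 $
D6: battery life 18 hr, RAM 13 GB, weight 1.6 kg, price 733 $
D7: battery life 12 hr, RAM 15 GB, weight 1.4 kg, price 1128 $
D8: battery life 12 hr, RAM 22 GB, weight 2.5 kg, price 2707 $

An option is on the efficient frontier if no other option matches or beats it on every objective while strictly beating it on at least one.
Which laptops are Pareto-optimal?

D1, D2, D3, D4, D5, D6, D7

D1: not dominated.
D2: not dominated (best battery life).
D3: not dominated (best RAM).
D4: not dominated.
D5: not dominated.
D6: not dominated (best price).
D7: not dominated (best weight).
D8: dominated by D4 (battery life 18≥12, RAM 34≥22, weight 1.8≤2.5, price 1806≤2707).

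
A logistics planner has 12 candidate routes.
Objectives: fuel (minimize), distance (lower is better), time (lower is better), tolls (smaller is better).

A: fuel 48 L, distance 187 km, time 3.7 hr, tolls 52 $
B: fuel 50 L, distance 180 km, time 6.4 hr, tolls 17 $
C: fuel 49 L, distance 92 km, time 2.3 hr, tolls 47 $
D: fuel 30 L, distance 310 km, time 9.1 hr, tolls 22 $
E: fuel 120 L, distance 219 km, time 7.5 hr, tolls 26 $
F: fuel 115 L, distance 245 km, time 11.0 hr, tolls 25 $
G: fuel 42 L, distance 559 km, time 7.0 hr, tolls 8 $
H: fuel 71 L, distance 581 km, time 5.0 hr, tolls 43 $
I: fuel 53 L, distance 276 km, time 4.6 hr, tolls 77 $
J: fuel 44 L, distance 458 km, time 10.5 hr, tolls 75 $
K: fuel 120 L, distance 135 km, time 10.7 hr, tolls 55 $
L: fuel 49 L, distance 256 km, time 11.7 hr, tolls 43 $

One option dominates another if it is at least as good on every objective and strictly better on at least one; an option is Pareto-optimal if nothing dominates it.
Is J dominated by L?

L vs J: L is worse on fuel (49 vs 44), so it does not dominate J.

No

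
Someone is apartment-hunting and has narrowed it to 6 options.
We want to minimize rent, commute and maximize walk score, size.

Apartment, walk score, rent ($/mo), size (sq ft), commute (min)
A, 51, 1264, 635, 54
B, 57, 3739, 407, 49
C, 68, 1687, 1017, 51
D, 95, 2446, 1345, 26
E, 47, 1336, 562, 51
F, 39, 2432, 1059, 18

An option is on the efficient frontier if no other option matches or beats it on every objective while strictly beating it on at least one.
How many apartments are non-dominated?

A: not dominated (best rent).
B: dominated by D (walk score 95≥57, rent 2446≤3739, size 1345≥407, commute 26≤49).
C: not dominated.
D: not dominated (best walk score).
E: not dominated.
F: not dominated (best commute).
Pareto-optimal: A, C, D, E, F → 5.

5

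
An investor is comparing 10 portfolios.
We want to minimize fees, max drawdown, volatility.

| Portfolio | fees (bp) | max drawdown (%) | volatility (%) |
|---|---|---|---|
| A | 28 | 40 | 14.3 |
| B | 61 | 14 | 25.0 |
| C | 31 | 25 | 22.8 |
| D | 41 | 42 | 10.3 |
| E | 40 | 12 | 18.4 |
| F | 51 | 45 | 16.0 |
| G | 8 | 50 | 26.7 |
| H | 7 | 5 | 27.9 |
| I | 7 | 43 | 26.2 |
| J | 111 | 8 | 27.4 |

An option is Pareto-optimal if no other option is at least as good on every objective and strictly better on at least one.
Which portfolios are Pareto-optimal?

A, C, D, E, H, I, J

A: not dominated.
B: dominated by E (fees 40≤61, max drawdown 12≤14, volatility 18.4≤25.0).
C: not dominated.
D: not dominated (best volatility).
E: not dominated.
F: dominated by A (fees 28≤51, max drawdown 40≤45, volatility 14.3≤16.0).
G: dominated by I (fees 7≤8, max drawdown 43≤50, volatility 26.2≤26.7).
H: not dominated (best max drawdown).
I: not dominated.
J: not dominated.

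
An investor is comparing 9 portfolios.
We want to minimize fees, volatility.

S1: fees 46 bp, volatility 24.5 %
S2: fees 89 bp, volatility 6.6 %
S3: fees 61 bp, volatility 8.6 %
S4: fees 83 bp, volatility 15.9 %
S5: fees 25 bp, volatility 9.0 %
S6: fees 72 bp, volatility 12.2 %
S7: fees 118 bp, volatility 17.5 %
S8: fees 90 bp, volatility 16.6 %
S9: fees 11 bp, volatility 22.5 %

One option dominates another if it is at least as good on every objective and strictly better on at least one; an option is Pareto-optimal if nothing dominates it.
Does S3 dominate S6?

S3 vs S6: fees 61≤72, volatility 8.6≤12.2 — S3 is at least as good on every objective with at least one strict improvement.

Yes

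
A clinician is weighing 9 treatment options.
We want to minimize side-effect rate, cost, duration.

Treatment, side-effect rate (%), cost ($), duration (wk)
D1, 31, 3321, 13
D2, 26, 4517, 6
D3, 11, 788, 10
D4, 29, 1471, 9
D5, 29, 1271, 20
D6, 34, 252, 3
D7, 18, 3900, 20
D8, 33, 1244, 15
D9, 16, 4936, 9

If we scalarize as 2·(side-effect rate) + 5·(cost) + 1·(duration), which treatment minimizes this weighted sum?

D1: 2·31 + 5·3321 + 1·13 = 16680
D2: 2·26 + 5·4517 + 1·6 = 22643
D3: 2·11 + 5·788 + 1·10 = 3972
D4: 2·29 + 5·1471 + 1·9 = 7422
D5: 2·29 + 5·1271 + 1·20 = 6433
D6: 2·34 + 5·252 + 1·3 = 1331
D7: 2·18 + 5·3900 + 1·20 = 19556
D8: 2·33 + 5·1244 + 1·15 = 6301
D9: 2·16 + 5·4936 + 1·9 = 24721
Lowest: D6 at 1331.

D6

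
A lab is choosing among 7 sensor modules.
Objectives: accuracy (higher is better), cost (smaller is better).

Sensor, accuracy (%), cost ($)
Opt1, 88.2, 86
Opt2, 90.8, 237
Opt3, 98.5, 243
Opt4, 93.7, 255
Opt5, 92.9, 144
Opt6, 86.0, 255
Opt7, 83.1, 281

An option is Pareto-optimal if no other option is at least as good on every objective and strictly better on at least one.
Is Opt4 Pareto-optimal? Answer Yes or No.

Opt3 vs Opt4: accuracy 98.5≥93.7, cost 243≤255 — Opt3 is at least as good on every objective and strictly better on at least one, so Opt3 dominates Opt4.

No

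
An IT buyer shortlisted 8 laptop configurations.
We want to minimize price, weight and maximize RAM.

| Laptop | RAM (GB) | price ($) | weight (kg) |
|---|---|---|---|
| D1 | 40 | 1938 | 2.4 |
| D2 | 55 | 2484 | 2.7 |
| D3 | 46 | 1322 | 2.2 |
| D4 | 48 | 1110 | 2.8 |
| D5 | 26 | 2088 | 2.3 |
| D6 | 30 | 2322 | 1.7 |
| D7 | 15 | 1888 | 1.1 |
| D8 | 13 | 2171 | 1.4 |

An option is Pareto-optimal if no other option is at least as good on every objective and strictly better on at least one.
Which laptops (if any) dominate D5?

D3: RAM 46≥26, price 1322≤2088, weight 2.2≤2.3 — dominates D5.
Others (D1, D2, D4, D6, D7, D8) are each worse than D5 on at least one objective.

D3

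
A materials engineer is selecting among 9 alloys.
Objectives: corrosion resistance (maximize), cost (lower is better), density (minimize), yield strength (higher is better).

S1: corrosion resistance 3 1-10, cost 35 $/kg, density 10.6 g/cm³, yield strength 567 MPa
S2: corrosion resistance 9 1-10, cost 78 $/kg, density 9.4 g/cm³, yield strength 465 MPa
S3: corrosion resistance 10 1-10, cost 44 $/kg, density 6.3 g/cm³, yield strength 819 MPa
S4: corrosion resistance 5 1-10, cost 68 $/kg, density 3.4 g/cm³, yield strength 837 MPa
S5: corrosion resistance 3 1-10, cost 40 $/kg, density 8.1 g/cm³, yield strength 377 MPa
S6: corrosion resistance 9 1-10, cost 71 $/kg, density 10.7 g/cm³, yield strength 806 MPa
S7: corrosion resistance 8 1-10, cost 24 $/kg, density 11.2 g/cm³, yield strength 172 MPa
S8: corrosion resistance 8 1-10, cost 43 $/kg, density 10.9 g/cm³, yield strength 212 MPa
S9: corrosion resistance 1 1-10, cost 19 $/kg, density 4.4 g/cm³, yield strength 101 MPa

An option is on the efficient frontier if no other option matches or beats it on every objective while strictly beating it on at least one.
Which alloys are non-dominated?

S1, S3, S4, S5, S7, S8, S9

S1: not dominated.
S2: dominated by S3 (corrosion resistance 10≥9, cost 44≤78, density 6.3≤9.4, yield strength 819≥465).
S3: not dominated (best corrosion resistance).
S4: not dominated (best density).
S5: not dominated.
S6: dominated by S3 (corrosion resistance 10≥9, cost 44≤71, density 6.3≤10.7, yield strength 819≥806).
S7: not dominated.
S8: not dominated.
S9: not dominated (best cost).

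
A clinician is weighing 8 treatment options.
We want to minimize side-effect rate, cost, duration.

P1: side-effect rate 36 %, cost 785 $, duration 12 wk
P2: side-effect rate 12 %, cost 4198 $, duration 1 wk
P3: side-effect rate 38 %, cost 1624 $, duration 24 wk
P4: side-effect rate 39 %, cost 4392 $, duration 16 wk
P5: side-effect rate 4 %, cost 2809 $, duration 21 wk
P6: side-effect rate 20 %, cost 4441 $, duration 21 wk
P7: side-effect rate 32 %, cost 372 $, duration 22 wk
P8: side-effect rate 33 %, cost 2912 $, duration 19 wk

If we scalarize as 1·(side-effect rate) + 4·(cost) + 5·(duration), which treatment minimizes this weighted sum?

P7

P1: 1·36 + 4·785 + 5·12 = 3236
P2: 1·12 + 4·4198 + 5·1 = 16809
P3: 1·38 + 4·1624 + 5·24 = 6654
P4: 1·39 + 4·4392 + 5·16 = 17687
P5: 1·4 + 4·2809 + 5·21 = 11345
P6: 1·20 + 4·4441 + 5·21 = 17889
P7: 1·32 + 4·372 + 5·22 = 1630
P8: 1·33 + 4·2912 + 5·19 = 11776
Lowest: P7 at 1630.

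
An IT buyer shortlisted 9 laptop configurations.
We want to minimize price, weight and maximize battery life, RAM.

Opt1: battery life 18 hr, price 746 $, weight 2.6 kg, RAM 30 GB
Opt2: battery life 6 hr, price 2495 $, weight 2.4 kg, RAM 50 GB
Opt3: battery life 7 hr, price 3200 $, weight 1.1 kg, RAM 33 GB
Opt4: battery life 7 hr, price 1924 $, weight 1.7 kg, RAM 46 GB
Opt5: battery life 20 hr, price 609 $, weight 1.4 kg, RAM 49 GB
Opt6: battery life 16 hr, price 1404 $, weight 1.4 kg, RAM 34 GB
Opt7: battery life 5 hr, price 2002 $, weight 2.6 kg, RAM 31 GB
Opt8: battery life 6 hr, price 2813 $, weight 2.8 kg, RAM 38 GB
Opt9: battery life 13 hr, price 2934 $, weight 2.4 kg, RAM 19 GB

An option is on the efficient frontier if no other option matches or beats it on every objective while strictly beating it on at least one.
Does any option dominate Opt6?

Opt5 vs Opt6: battery life 20≥16, price 609≤1404, weight 1.4≤1.4, RAM 49≥34 — Opt5 is at least as good on every objective and strictly better on at least one, so Opt5 dominates Opt6.

Yes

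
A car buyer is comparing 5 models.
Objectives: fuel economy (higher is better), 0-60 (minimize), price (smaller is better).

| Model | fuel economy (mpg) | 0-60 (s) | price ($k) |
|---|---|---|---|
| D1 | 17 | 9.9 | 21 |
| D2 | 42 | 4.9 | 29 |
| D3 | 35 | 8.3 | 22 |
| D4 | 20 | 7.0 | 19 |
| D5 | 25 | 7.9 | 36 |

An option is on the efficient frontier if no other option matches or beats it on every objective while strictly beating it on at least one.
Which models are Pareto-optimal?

D1: dominated by D4 (fuel economy 20≥17, 0-60 7.0≤9.9, price 19≤21).
D2: not dominated (best fuel economy).
D3: not dominated.
D4: not dominated (best price).
D5: dominated by D2 (fuel economy 42≥25, 0-60 4.9≤7.9, price 29≤36).

D2, D3, D4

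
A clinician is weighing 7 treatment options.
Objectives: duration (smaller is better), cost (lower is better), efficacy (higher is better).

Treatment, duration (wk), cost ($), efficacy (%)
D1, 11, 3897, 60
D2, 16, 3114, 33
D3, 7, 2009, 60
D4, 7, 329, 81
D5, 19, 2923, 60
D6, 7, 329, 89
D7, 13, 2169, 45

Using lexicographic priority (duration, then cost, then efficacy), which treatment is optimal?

First minimize duration: best is 7, kept {D3, D4, D6}.
Then minimize cost: best is 329, kept {D4, D6}.
Then maximize efficacy: best is 89, kept {D6}.

D6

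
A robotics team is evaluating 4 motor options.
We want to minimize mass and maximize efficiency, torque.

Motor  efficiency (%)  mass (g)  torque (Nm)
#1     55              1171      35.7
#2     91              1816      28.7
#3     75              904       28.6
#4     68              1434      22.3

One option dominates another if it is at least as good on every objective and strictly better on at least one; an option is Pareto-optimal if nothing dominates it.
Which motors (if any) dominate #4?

#3: efficiency 75≥68, mass 904≤1434, torque 28.6≥22.3 — dominates #4.
Others (#1, #2) are each worse than #4 on at least one objective.

#3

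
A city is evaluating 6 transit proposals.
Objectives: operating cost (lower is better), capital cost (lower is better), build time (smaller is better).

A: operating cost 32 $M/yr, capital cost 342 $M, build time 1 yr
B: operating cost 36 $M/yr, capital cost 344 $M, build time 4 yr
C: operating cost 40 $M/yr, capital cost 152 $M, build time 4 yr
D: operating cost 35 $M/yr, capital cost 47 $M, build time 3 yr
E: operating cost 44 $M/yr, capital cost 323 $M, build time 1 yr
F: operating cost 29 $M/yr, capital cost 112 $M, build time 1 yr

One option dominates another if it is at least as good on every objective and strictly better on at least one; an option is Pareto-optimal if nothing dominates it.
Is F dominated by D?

D vs F: D is worse on operating cost (35 vs 29), so it does not dominate F.

No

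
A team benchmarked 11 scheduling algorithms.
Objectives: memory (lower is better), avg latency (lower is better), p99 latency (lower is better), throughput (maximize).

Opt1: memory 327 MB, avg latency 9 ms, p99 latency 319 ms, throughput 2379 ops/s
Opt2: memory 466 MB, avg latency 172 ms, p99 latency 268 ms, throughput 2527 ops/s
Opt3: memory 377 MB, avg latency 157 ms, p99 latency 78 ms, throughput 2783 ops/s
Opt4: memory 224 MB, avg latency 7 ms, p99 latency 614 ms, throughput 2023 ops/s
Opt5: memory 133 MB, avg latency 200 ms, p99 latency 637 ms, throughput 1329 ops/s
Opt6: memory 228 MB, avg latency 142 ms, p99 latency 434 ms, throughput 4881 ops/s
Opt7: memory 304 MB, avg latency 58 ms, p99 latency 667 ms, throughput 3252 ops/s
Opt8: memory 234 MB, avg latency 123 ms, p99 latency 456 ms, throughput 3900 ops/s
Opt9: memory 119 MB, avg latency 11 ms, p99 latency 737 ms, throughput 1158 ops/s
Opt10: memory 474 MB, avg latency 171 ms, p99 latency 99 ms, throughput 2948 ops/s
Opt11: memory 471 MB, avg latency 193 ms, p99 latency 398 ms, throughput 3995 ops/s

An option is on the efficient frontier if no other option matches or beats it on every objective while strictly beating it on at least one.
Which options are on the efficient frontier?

Opt1: not dominated.
Opt2: dominated by Opt3 (memory 377≤466, avg latency 157≤172, p99 latency 78≤268, throughput 2783≥2527).
Opt3: not dominated (best p99 latency).
Opt4: not dominated (best avg latency).
Opt5: not dominated.
Opt6: not dominated (best throughput).
Opt7: not dominated.
Opt8: not dominated.
Opt9: not dominated (best memory).
Opt10: not dominated.
Opt11: not dominated.

Opt1, Opt3, Opt4, Opt5, Opt6, Opt7, Opt8, Opt9, Opt10, Opt11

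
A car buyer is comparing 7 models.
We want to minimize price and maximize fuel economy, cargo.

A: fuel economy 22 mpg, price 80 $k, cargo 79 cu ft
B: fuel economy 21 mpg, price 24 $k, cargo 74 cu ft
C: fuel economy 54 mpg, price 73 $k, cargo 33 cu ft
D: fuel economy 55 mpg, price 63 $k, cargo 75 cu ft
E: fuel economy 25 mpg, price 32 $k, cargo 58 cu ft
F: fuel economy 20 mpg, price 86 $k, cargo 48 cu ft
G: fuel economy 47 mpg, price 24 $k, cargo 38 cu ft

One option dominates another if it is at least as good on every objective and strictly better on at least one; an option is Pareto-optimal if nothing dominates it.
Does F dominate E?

No

F vs E: F is worse on fuel economy (20 vs 25), so it does not dominate E.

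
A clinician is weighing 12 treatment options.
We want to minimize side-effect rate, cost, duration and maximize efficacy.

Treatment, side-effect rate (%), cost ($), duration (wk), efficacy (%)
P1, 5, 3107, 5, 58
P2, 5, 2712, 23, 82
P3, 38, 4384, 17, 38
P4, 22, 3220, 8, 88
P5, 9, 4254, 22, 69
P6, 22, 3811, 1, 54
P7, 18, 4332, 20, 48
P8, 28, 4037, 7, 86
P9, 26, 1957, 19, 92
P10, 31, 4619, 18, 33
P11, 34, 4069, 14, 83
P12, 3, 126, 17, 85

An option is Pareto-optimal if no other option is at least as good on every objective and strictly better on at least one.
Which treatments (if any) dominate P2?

P12: side-effect rate 3≤5, cost 126≤2712, duration 17≤23, efficacy 85≥82 — dominates P2.
Others (P1, P3, P4, P5, P6, P7, P8, P9, P10, P11) are each worse than P2 on at least one objective.

P12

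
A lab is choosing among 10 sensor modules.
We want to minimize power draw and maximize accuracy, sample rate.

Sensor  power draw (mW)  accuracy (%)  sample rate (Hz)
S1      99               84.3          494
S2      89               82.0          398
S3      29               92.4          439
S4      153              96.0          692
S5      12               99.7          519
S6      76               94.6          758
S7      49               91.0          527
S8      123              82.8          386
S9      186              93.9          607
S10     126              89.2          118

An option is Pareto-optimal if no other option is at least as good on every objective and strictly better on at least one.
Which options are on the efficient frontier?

S1: dominated by S5 (power draw 12≤99, accuracy 99.7≥84.3, sample rate 519≥494).
S2: dominated by S3 (power draw 29≤89, accuracy 92.4≥82.0, sample rate 439≥398).
S3: dominated by S5 (power draw 12≤29, accuracy 99.7≥92.4, sample rate 519≥439).
S4: not dominated.
S5: not dominated (best power draw).
S6: not dominated (best sample rate).
S7: not dominated.
S8: dominated by S1 (power draw 99≤123, accuracy 84.3≥82.8, sample rate 494≥386).
S9: dominated by S4 (power draw 153≤186, accuracy 96.0≥93.9, sample rate 692≥607).
S10: dominated by S3 (power draw 29≤126, accuracy 92.4≥89.2, sample rate 439≥118).

S4, S5, S6, S7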